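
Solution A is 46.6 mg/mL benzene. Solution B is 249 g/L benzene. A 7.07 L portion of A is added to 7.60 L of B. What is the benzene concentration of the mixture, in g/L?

151 g/L

C_B = 249 g/L = 249 mg/mL.
C_mix = (C_A·V_A + C_B·V_B)/(V_A + V_B) = (46.6×7.07 + 249×7.60) / 14.67 = 151 mg/mL = 151 g/L.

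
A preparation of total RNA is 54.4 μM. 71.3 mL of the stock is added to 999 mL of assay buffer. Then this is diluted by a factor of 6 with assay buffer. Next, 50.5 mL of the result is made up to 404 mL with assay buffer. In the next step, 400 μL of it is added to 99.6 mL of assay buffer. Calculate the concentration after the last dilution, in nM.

0.302 nM

Overall dilution factor = 15.01 × 6 × 8 × 250 = 1.80 × 10⁵.
54.4 μM / 1.80 × 10⁵ = 3.02 × 10⁻⁴ μM = 0.302 nM.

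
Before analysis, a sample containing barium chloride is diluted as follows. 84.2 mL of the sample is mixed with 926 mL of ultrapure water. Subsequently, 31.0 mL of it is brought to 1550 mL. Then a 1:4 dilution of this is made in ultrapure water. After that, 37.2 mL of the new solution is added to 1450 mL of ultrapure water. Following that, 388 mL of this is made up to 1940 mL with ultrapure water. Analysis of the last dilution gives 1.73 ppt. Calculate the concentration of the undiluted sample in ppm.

0.830 ppm

Overall dilution factor = 12.00 × 50 × 4 × 39.98 × 5 = 4.80 × 10⁵.
Original = 1.73 ppt × 4.80 × 10⁵ = 8.30 × 10⁵ ppt = 0.830 ppm.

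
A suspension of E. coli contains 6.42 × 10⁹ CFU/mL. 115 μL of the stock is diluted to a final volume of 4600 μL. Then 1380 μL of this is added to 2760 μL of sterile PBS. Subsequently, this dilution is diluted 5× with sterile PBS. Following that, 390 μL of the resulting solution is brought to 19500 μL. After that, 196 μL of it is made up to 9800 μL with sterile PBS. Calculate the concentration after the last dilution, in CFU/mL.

4280 CFU/mL

Overall dilution factor = 40 × 3 × 5 × 50 × 50 = 1.50 × 10⁶.
6.42 × 10⁹ CFU/mL / 1.50 × 10⁶ = 4280 CFU/mL.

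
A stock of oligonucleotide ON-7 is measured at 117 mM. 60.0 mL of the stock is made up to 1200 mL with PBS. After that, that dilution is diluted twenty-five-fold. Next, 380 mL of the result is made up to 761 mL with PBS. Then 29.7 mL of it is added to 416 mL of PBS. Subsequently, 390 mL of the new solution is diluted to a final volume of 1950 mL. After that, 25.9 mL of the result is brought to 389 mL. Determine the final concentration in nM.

104 nM

Overall dilution factor = 20 × 25 × 2.003 × 15.01 × 5 × 15.02 = 1.13 × 10⁶.
117 mM / 1.13 × 10⁶ = 1.04 × 10⁻⁴ mM = 104 nM.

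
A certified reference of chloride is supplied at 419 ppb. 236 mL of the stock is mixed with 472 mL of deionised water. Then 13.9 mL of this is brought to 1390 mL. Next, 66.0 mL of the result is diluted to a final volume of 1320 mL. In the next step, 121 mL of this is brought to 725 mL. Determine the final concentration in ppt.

Overall dilution factor = 3 × 100 × 20 × 5.992 = 3.60 × 10⁴.
419 ppb / 3.60 × 10⁴ = 0.0117 ppb = 11.7 ppt.

11.7 ppt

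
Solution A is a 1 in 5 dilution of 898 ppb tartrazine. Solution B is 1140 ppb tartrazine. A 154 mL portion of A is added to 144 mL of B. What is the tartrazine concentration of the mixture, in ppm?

0.644 ppm

C_A = 898 ppb / 5 = 180 ppb.
C_mix = (C_A·V_A + C_B·V_B)/(V_A + V_B) = (180×154 + 1140×144) / 298.0 = 644 ppb = 0.644 ppm.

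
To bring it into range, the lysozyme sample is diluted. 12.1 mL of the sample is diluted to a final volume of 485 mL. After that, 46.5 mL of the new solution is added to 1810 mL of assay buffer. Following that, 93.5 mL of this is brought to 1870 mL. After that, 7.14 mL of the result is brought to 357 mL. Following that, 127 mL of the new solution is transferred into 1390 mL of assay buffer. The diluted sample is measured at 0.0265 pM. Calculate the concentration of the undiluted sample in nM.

507 nM

Overall dilution factor = 40.08 × 39.92 × 20 × 50 × 11.94 = 1.91 × 10⁷.
Original = 0.0265 pM × 1.91 × 10⁷ = 5.07 × 10⁵ pM = 507 nM.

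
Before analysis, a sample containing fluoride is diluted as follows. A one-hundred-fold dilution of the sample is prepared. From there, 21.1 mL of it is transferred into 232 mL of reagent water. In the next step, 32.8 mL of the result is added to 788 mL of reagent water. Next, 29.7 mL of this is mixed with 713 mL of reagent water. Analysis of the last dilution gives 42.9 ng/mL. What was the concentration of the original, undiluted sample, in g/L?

Overall dilution factor = 100 × 12.00 × 25.02 × 25.01 = 7.51 × 10⁵.
Original = 42.9 ng/mL × 7.51 × 10⁵ = 3.22 × 10⁷ ng/mL = 32.2 g/L.

32.2 g/L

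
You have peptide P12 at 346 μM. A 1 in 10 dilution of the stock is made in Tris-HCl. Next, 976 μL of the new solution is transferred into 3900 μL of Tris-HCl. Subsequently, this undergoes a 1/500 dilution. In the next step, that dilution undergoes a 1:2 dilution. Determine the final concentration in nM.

Overall dilution factor = 10 × 4.996 × 500 × 2 = 5.00 × 10⁴.
346 μM / 5.00 × 10⁴ = 6.93 × 10⁻³ μM = 6.93 nM.

6.93 nM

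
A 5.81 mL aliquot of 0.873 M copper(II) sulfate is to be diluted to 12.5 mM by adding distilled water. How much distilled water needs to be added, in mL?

12.5 mM = 0.0125 M.
V₂ = C₁V₁/C₂ = 0.873 × 5.81 / 0.0125 = 406 mL.
Diluent to add = V₂ − V₁ = 406 − 5.81 = 400 mL.

400 mL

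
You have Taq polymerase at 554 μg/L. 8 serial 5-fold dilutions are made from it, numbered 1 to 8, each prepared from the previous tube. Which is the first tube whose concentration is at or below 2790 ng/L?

tube 4

Tube n has concentration 554 μg/L / 5ⁿ.
Need 5ⁿ ≥ 554 μg/L / 2790 ng/L = 199, so n ≥ 3.29.
First such tube: n = 4.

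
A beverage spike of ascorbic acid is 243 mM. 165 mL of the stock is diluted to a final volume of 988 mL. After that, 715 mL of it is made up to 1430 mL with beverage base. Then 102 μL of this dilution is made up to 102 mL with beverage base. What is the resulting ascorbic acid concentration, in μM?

20.3 μM

Overall dilution factor = 5.988 × 2 × 1000 = 1.20 × 10⁴.
243 mM / 1.20 × 10⁴ = 0.0203 mM = 20.3 μM.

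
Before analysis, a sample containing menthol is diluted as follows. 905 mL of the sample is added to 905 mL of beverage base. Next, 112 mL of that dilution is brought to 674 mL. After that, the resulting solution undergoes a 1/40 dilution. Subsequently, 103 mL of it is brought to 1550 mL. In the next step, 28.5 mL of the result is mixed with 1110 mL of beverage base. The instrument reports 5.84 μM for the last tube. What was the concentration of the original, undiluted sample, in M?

1.69 M

Overall dilution factor = 2 × 6.018 × 40 × 15.05 × 39.95 = 2.89 × 10⁵.
Original = 5.84 μM × 2.89 × 10⁵ = 1.69 × 10⁶ μM = 1.69 M.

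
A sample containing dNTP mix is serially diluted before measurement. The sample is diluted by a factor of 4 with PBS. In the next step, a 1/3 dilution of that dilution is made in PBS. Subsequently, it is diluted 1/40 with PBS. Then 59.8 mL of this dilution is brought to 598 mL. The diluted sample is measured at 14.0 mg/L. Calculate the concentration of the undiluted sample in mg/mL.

Overall dilution factor = 4 × 3 × 40 × 10 = 4800.
Original = 14.0 mg/L × 4800 = 6.72 × 10⁴ mg/L = 67.2 mg/mL.

67.2 mg/mL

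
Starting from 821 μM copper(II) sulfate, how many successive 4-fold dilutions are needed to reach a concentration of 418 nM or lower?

Need 4ⁿ ≥ 1964, so n ≥ log(1964)/log(4) = 5.47.
Minimum whole steps: n = 6.

6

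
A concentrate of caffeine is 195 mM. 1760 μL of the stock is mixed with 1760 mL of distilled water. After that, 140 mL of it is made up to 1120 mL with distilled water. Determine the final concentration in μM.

24.4 μM

Overall dilution factor = 1001 × 8 = 8008.
195 mM / 8008 = 0.0244 mM = 24.4 μM.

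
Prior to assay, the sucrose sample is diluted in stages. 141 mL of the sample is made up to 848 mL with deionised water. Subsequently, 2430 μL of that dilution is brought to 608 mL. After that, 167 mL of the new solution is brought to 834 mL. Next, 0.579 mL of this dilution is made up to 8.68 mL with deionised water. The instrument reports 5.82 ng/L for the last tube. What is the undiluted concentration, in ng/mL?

Overall dilution factor = 6.014 × 250.2 × 4.994 × 14.99 = 1.13 × 10⁵.
Original = 5.82 ng/L × 1.13 × 10⁵ = 6.56 × 10⁵ ng/L = 656 ng/mL.

656 ng/mL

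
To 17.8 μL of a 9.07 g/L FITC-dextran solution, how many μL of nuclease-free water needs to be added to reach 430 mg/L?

430 mg/L = 0.430 g/L.
V₂ = C₁V₁/C₂ = 9.07 × 17.8 / 0.430 = 375 μL.
Diluent to add = V₂ − V₁ = 375 − 17.8 = 358 μL.

358 μL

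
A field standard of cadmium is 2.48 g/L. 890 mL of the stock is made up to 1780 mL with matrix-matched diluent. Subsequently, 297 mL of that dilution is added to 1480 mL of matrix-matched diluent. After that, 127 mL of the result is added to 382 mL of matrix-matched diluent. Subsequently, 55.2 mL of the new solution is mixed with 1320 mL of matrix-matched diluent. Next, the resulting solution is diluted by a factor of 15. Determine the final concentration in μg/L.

Overall dilution factor = 2 × 5.983 × 4.008 × 24.91 × 15 = 1.79 × 10⁴.
2.48 g/L / 1.79 × 10⁴ = 1.38 × 10⁻⁴ g/L = 138 μg/L.

138 μg/L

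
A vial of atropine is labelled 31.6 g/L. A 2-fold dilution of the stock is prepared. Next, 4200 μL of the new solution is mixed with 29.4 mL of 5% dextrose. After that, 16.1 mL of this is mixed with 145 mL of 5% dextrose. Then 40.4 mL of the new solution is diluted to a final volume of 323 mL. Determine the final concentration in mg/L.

24.7 mg/L

Overall dilution factor = 2 × 8 × 10.01 × 7.995 = 1280.
31.6 g/L / 1280 = 0.0247 g/L = 24.7 mg/L.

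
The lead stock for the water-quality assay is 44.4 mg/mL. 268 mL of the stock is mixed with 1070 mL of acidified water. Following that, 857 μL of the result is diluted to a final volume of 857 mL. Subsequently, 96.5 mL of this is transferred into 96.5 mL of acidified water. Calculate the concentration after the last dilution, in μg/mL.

4.45 μg/mL

Overall dilution factor = 4.993 × 1000 × 2 = 9985.
44.4 mg/mL / 9985 = 4.45 × 10⁻³ mg/mL = 4.45 μg/mL.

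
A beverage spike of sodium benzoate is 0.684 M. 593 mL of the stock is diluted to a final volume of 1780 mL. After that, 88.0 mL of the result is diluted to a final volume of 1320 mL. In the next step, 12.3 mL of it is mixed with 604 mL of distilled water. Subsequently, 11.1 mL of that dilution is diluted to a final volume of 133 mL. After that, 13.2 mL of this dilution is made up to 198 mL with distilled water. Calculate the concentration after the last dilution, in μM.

1.69 μM

Overall dilution factor = 3.002 × 15 × 50.11 × 11.98 × 15 = 4.05 × 10⁵.
0.684 M / 4.05 × 10⁵ = 1.69 × 10⁻⁶ M = 1.69 μM.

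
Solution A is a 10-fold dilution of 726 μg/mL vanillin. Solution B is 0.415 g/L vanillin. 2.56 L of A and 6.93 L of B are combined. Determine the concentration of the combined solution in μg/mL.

323 μg/mL

C_A = 726 μg/mL / 10 = 72.6 μg/mL.
C_B = 0.415 g/L = 415 μg/mL.
C_mix = (C_A·V_A + C_B·V_B)/(V_A + V_B) = (72.6×2.56 + 415×6.93) / 9.490 = 323 μg/mL.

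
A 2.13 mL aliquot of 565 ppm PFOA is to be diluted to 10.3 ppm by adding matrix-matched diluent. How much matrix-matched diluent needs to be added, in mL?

115 mL

V₂ = C₁V₁/C₂ = 565 × 2.13 / 10.3 = 117 mL.
Diluent to add = V₂ − V₁ = 117 − 2.13 = 115 mL.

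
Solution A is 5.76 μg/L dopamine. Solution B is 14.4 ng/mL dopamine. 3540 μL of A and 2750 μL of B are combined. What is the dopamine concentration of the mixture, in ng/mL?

9.54 ng/mL

C_B = 14.4 ng/mL = 14.4 μg/L.
C_mix = (C_A·V_A + C_B·V_B)/(V_A + V_B) = (5.76×3540 + 14.4×2750) / 6290 = 9.54 μg/L = 9.54 ng/mL.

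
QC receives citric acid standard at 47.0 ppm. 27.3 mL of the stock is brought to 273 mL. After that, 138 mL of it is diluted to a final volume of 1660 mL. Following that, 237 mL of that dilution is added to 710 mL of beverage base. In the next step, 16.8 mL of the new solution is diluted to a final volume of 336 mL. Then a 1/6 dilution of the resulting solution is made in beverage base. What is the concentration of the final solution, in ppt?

Overall dilution factor = 10 × 12.03 × 3.996 × 20 × 6 = 5.77 × 10⁴.
47.0 ppm / 5.77 × 10⁴ = 8.15 × 10⁻⁴ ppm = 815 ppt.

815 ppt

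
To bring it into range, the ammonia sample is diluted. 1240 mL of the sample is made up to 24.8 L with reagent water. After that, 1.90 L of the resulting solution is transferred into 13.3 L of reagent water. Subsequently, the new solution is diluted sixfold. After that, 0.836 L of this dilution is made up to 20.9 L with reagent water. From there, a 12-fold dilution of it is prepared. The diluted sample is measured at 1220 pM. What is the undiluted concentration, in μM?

Overall dilution factor = 20 × 8 × 6 × 25 × 12 = 2.88 × 10⁵.
Original = 1220 pM × 2.88 × 10⁵ = 3.51 × 10⁸ pM = 351 μM.

351 μM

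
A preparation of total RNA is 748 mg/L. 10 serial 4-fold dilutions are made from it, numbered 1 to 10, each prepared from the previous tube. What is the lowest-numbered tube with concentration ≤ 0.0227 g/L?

tube 3

Tube n has concentration 748 mg/L / 4ⁿ.
Need 4ⁿ ≥ 748 mg/L / 0.0227 g/L = 33.0, so n ≥ 2.52.
First such tube: n = 3.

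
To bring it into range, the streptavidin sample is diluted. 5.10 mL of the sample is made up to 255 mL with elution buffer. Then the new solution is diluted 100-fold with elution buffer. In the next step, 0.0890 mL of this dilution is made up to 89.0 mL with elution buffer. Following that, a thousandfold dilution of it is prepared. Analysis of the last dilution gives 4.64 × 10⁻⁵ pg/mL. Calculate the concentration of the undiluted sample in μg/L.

232 μg/L

Overall dilution factor = 50 × 100 × 1000 × 1000 = 5.00 × 10⁹.
Original = 4.64 × 10⁻⁵ pg/mL × 5.00 × 10⁹ = 2.32 × 10⁵ pg/mL = 232 μg/L.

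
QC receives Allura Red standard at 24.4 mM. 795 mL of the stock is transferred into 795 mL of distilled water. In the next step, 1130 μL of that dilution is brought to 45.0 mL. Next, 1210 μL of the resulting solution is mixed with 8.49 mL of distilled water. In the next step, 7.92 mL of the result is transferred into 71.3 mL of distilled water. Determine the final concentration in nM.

3820 nM

Overall dilution factor = 2 × 39.82 × 8.017 × 10.00 = 6386.
24.4 mM / 6386 = 3.82 × 10⁻³ mM = 3820 nM.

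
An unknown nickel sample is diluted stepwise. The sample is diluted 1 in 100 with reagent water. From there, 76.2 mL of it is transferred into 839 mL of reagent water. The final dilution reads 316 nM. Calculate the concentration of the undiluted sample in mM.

Overall dilution factor = 100 × 12.01 = 1201.
Original = 316 nM × 1201 = 3.80 × 10⁵ nM = 0.380 mM.

0.380 mM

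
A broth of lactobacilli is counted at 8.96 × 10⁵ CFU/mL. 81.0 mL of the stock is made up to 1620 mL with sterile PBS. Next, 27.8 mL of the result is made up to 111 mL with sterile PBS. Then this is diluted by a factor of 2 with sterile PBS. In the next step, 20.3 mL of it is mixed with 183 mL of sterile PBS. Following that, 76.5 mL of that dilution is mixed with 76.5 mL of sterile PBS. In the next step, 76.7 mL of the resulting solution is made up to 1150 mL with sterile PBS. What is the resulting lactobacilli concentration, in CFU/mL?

Overall dilution factor = 20 × 3.993 × 2 × 10.01 × 2 × 14.99 = 4.80 × 10⁴.
8.96 × 10⁵ CFU/mL / 4.80 × 10⁴ = 18.7 CFU/mL.

18.7 CFU/mL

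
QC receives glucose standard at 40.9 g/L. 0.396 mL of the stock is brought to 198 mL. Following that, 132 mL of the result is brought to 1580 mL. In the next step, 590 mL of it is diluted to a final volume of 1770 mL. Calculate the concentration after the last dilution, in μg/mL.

2.28 μg/mL

Overall dilution factor = 500 × 11.97 × 3 = 1.80 × 10⁴.
40.9 g/L / 1.80 × 10⁴ = 2.28 × 10⁻³ g/L = 2.28 μg/mL.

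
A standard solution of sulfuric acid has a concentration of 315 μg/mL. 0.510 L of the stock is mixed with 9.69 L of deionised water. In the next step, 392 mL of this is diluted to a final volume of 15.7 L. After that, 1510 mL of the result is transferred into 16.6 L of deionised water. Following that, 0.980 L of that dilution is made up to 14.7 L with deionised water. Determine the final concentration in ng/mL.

Overall dilution factor = 20 × 40.05 × 11.99 × 15 = 1.44 × 10⁵.
315 μg/mL / 1.44 × 10⁵ = 2.19 × 10⁻³ μg/mL = 2.19 ng/mL.

2.19 ng/mL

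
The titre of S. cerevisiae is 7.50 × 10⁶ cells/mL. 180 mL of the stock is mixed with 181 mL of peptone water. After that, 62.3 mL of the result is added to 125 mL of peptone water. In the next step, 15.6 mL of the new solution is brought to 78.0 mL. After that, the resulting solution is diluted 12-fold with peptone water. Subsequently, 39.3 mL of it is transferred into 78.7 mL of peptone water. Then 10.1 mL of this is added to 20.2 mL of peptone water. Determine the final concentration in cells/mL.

Overall dilution factor = 2.006 × 3.006 × 5 × 12 × 3.003 × 3 = 3259.
7.50 × 10⁶ cells/mL / 3259 = 2300 cells/mL.

2300 cells/mL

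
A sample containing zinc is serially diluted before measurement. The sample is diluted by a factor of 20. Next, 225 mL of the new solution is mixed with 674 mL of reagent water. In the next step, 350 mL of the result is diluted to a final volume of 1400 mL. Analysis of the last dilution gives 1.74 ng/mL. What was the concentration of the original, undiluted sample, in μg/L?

Overall dilution factor = 20 × 3.996 × 4 = 320.
Original = 1.74 ng/mL × 320 = 556 ng/mL = 556 μg/L.

556 μg/L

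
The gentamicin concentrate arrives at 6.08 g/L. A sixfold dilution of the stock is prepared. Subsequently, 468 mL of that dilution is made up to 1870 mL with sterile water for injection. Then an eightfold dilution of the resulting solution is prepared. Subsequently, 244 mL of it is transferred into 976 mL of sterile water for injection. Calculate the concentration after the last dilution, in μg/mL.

Overall dilution factor = 6 × 3.996 × 8 × 5 = 959.
6.08 g/L / 959 = 6.34 × 10⁻³ g/L = 6.34 μg/mL.

6.34 μg/mL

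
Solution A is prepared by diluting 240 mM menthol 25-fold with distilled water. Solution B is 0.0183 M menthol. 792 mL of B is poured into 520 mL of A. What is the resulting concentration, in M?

0.0149 M

C_A = 240 mM / 25 = 9.60 mM.
C_B = 0.0183 M = 18.3 mM.
C_mix = (C_A·V_A + C_B·V_B)/(V_A + V_B) = (9.60×520 + 18.3×792) / 1312 = 14.9 mM = 0.0149 M.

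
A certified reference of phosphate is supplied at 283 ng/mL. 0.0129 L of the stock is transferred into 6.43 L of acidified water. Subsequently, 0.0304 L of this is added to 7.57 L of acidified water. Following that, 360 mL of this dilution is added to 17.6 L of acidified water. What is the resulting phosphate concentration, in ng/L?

0.0454 ng/L

Overall dilution factor = 499.4 × 250.0 × 49.89 = 6.23 × 10⁶.
283 ng/mL / 6.23 × 10⁶ = 4.54 × 10⁻⁵ ng/mL = 0.0454 ng/L.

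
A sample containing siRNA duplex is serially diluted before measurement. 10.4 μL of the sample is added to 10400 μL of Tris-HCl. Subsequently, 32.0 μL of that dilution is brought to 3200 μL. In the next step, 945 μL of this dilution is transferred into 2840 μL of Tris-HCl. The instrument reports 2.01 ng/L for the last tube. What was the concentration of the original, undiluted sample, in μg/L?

Overall dilution factor = 1001 × 100 × 4.005 = 4.01 × 10⁵.
Original = 2.01 ng/L × 4.01 × 10⁵ = 8.06 × 10⁵ ng/L = 806 μg/L.

806 μg/L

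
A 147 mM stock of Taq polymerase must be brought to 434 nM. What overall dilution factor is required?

Factor = C₀/C_target = 147 mM / 434 nM = 3.39 × 10⁵.

3.39 × 10⁵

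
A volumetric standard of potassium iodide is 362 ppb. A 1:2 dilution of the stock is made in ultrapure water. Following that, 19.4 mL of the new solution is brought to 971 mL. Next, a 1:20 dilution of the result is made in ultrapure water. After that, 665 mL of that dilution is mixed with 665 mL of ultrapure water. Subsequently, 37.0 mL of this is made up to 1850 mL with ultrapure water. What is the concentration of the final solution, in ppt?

Overall dilution factor = 2 × 50.05 × 20 × 2 × 50 = 2.00 × 10⁵.
362 ppb / 2.00 × 10⁵ = 1.81 × 10⁻³ ppb = 1.81 ppt.

1.81 ppt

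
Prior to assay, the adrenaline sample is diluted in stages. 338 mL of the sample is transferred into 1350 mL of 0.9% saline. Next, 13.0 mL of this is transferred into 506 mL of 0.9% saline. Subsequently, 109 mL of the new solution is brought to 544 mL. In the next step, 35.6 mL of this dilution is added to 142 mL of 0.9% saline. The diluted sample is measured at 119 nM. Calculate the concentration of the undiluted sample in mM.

Overall dilution factor = 4.994 × 39.92 × 4.991 × 4.989 = 4964.
Original = 119 nM × 4964 = 5.91 × 10⁵ nM = 0.591 mM.

0.591 mM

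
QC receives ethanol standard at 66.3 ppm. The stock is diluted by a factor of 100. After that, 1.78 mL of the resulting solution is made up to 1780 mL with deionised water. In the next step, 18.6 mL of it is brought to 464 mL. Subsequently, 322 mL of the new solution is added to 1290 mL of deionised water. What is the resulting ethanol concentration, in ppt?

Overall dilution factor = 100 × 1000 × 24.95 × 5.006 = 1.25 × 10⁷.
66.3 ppm / 1.25 × 10⁷ = 5.31 × 10⁻⁶ ppm = 5.31 ppt.

5.31 ppt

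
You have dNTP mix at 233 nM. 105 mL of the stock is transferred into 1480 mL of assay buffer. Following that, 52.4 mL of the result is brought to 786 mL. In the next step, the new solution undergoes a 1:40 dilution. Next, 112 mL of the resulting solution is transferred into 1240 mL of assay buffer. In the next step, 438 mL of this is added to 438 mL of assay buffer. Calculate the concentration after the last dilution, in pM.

1.07 pM

Overall dilution factor = 15.10 × 15 × 40 × 12.07 × 2 = 2.19 × 10⁵.
233 nM / 2.19 × 10⁵ = 1.07 × 10⁻³ nM = 1.07 pM.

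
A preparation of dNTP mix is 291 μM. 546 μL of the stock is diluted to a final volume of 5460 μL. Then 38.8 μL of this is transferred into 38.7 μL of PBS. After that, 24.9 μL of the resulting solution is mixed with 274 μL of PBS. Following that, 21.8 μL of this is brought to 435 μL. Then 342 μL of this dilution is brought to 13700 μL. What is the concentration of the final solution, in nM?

1.52 nM

Overall dilution factor = 10 × 1.997 × 12.00 × 19.95 × 40.06 = 1.92 × 10⁵.
291 μM / 1.92 × 10⁵ = 1.52 × 10⁻³ μM = 1.52 nM.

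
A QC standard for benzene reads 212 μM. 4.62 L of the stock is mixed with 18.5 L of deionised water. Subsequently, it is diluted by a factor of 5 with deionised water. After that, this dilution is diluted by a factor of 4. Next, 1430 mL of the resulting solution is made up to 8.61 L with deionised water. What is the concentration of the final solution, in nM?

Overall dilution factor = 5.004 × 5 × 4 × 6.021 = 603.
212 μM / 603 = 0.352 μM = 352 nM.

352 nM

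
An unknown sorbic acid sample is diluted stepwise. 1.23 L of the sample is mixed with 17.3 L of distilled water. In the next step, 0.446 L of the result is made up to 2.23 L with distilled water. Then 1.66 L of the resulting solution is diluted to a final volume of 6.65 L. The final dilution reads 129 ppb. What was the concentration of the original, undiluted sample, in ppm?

Overall dilution factor = 15.07 × 5 × 4.006 = 302.
Original = 129 ppb × 302 = 3.89 × 10⁴ ppb = 38.9 ppm.

38.9 ppm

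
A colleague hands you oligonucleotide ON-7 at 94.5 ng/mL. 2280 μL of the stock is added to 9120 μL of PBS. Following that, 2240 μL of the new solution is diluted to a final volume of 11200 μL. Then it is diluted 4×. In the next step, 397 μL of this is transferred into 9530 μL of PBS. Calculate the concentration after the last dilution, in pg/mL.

Overall dilution factor = 5 × 5 × 4 × 25.01 = 2501.
94.5 ng/mL / 2501 = 0.0378 ng/mL = 37.8 pg/mL.

37.8 pg/mL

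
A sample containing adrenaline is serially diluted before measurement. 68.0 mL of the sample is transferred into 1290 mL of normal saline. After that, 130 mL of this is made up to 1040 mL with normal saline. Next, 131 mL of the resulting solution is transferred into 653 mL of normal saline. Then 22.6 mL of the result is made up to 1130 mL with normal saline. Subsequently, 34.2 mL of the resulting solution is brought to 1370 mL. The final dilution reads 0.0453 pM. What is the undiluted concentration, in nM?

86.8 nM

Overall dilution factor = 19.97 × 8 × 5.985 × 50 × 40.06 = 1.92 × 10⁶.
Original = 0.0453 pM × 1.92 × 10⁶ = 8.68 × 10⁴ pM = 86.8 nM.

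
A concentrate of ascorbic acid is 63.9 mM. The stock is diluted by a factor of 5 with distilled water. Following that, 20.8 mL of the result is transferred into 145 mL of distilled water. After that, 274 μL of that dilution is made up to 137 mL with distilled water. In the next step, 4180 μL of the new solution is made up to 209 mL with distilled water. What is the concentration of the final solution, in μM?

0.0641 μM

Overall dilution factor = 5 × 7.971 × 500 × 50 = 9.96 × 10⁵.
63.9 mM / 9.96 × 10⁵ = 6.41 × 10⁻⁵ mM = 0.0641 μM.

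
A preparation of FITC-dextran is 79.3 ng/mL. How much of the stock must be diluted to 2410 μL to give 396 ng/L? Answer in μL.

396 ng/L = 0.396 ng/mL.
V₁ = C₂V₂/C₁ = 0.396 × 2410 / 79.3 = 12.0 μL.

12.0 μL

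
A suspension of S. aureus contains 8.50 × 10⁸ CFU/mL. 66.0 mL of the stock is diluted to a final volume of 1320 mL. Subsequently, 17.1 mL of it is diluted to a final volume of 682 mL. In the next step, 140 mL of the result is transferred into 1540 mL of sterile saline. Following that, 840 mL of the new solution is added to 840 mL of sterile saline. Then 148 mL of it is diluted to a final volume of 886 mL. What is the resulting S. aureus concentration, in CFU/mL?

7420 CFU/mL

Overall dilution factor = 20 × 39.88 × 12 × 2 × 5.986 = 1.15 × 10⁵.
8.50 × 10⁸ CFU/mL / 1.15 × 10⁵ = 7420 CFU/mL.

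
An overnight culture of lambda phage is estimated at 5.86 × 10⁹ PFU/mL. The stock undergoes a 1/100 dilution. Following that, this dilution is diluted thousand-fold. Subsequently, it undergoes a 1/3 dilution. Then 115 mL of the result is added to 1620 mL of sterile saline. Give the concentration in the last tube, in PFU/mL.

1290 PFU/mL

Overall dilution factor = 100 × 1000 × 3 × 15.09 = 4.53 × 10⁶.
5.86 × 10⁹ PFU/mL / 4.53 × 10⁶ = 1290 PFU/mL.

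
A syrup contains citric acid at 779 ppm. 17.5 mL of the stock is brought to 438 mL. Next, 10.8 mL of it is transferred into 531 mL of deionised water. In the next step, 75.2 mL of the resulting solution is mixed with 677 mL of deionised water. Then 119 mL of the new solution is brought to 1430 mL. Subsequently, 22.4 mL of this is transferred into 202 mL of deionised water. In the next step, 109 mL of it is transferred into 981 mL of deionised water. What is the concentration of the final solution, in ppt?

51.5 ppt

Overall dilution factor = 25.03 × 50.17 × 10.00 × 12.02 × 10.02 × 10 = 1.51 × 10⁷.
779 ppm / 1.51 × 10⁷ = 5.15 × 10⁻⁵ ppm = 51.5 ppt.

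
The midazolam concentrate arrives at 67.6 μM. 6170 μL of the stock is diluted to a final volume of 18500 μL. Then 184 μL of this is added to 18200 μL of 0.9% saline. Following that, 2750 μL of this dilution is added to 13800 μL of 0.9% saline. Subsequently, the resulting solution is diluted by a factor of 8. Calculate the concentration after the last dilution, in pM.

Overall dilution factor = 2.998 × 99.91 × 6.018 × 8 = 1.44 × 10⁴.
67.6 μM / 1.44 × 10⁴ = 4.69 × 10⁻³ μM = 4690 pM.

4690 pM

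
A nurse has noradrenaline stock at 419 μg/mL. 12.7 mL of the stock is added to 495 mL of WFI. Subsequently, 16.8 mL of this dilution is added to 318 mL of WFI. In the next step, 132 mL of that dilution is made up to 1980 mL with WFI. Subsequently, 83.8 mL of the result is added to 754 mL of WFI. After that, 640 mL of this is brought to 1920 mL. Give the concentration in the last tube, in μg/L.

1.17 μg/L

Overall dilution factor = 39.98 × 19.93 × 15 × 9.998 × 3 = 3.58 × 10⁵.
419 μg/mL / 3.58 × 10⁵ = 1.17 × 10⁻³ μg/mL = 1.17 μg/L.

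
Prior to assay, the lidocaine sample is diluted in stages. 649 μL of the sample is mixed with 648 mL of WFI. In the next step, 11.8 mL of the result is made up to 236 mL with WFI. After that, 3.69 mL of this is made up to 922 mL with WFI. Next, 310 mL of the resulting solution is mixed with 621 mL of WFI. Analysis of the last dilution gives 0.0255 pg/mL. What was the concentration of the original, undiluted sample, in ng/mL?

382 ng/mL

Overall dilution factor = 999.5 × 20 × 249.9 × 3.003 = 1.50 × 10⁷.
Original = 0.0255 pg/mL × 1.50 × 10⁷ = 3.82 × 10⁵ pg/mL = 382 ng/mL.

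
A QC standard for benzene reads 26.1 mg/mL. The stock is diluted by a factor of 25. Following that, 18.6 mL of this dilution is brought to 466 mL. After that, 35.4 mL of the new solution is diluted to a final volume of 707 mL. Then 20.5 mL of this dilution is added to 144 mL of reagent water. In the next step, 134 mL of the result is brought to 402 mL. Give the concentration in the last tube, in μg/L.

86.7 μg/L

Overall dilution factor = 25 × 25.05 × 19.97 × 8.024 × 3 = 3.01 × 10⁵.
26.1 mg/mL / 3.01 × 10⁵ = 8.67 × 10⁻⁵ mg/mL = 86.7 μg/L.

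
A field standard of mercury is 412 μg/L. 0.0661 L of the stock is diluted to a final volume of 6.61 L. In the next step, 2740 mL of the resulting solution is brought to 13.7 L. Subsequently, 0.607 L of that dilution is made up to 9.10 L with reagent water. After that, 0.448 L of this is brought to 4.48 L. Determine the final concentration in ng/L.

Overall dilution factor = 100 × 5 × 14.99 × 10 = 7.50 × 10⁴.
412 μg/L / 7.50 × 10⁴ = 5.50 × 10⁻³ μg/L = 5.50 ng/L.

5.50 ng/L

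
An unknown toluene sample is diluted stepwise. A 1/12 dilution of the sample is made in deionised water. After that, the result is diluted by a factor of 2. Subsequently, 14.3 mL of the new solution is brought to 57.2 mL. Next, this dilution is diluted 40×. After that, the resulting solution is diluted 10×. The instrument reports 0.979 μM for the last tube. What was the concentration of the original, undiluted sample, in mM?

Overall dilution factor = 12 × 2 × 4 × 40 × 10 = 3.84 × 10⁴.
Original = 0.979 μM × 3.84 × 10⁴ = 3.76 × 10⁴ μM = 37.6 mM.

37.6 mM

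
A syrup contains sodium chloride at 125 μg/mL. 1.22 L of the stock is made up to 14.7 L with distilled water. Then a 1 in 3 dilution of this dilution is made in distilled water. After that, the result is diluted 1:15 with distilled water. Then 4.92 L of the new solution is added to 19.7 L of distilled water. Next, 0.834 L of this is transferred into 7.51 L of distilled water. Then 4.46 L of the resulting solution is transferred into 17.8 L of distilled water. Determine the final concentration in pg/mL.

923 pg/mL

Overall dilution factor = 12.05 × 3 × 15 × 5.004 × 10.00 × 4.991 = 1.35 × 10⁵.
125 μg/mL / 1.35 × 10⁵ = 9.23 × 10⁻⁴ μg/mL = 923 pg/mL.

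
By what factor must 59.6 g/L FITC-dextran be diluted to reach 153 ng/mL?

Factor = C₀/C_target = 59.6 g/L / 153 ng/mL = 3.90 × 10⁵.

3.90 × 10⁵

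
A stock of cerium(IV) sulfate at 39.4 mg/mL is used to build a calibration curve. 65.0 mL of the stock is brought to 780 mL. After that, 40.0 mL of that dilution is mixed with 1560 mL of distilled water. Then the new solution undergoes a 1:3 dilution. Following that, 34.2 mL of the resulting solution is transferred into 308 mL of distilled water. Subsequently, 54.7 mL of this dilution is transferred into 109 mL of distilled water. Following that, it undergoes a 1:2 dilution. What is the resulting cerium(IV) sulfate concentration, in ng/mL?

Overall dilution factor = 12 × 40 × 3 × 10.01 × 2.993 × 2 = 8.62 × 10⁴.
39.4 mg/mL / 8.62 × 10⁴ = 4.57 × 10⁻⁴ mg/mL = 457 ng/mL.

457 ng/mL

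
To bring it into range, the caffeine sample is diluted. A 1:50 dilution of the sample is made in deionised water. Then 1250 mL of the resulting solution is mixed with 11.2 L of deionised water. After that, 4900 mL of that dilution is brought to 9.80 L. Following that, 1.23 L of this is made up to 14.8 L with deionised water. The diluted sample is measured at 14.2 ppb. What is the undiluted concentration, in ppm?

Overall dilution factor = 50 × 9.960 × 2 × 12.03 = 1.20 × 10⁴.
Original = 14.2 ppb × 1.20 × 10⁴ = 1.70 × 10⁵ ppb = 170 ppm.

170 ppm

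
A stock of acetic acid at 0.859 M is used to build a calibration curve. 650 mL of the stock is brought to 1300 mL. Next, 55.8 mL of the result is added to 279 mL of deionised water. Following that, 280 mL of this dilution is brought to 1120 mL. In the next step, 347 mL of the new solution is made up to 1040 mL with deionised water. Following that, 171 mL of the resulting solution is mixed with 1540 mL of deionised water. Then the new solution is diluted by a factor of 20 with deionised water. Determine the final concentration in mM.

Overall dilution factor = 2 × 6 × 4 × 2.997 × 10.01 × 20 = 2.88 × 10⁴.
0.859 M / 2.88 × 10⁴ = 2.98 × 10⁻⁵ M = 0.0298 mM.

0.0298 mM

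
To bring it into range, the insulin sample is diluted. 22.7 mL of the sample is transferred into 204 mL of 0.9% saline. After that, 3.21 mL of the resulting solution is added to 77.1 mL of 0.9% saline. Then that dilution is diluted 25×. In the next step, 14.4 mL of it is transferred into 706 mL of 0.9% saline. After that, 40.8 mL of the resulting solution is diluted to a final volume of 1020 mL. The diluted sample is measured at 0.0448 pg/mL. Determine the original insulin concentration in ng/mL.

350 ng/mL

Overall dilution factor = 9.987 × 25.02 × 25 × 50.03 × 25 = 7.81 × 10⁶.
Original = 0.0448 pg/mL × 7.81 × 10⁶ = 3.50 × 10⁵ pg/mL = 350 ng/mL.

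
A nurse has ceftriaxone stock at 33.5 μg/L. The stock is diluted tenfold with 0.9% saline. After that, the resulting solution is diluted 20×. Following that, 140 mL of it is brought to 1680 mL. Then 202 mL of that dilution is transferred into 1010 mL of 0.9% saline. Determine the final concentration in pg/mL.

2.33 pg/mL

Overall dilution factor = 10 × 20 × 12 × 6 = 1.44 × 10⁴.
33.5 μg/L / 1.44 × 10⁴ = 2.33 × 10⁻³ μg/L = 2.33 pg/mL.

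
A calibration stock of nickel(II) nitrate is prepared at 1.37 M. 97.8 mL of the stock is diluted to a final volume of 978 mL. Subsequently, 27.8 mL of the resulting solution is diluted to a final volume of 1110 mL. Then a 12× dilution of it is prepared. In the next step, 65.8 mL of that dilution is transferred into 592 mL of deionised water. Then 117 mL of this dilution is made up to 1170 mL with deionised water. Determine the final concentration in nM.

2860 nM

Overall dilution factor = 10 × 39.93 × 12 × 9.997 × 10 = 4.79 × 10⁵.
1.37 M / 4.79 × 10⁵ = 2.86 × 10⁻⁶ M = 2860 nM.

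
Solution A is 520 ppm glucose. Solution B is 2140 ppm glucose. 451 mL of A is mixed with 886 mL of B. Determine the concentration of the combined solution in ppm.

1590 ppm

C_mix = (C_A·V_A + C_B·V_B)/(V_A + V_B) = (520×451 + 2140×886) / 1337 = 1594 ppm.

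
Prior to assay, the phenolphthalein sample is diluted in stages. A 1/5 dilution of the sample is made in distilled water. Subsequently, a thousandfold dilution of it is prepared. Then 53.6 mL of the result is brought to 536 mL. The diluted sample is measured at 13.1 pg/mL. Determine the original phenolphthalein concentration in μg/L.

Overall dilution factor = 5 × 1000 × 10 = 5.00 × 10⁴.
Original = 13.1 pg/mL × 5.00 × 10⁴ = 6.55 × 10⁵ pg/mL = 655 μg/L.

655 μg/L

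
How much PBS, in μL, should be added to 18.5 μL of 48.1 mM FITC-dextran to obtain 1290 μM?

1290 μM = 1.29 mM.
V₂ = C₁V₁/C₂ = 48.1 × 18.5 / 1.29 = 690 μL.
Diluent to add = V₂ − V₁ = 690 − 18.5 = 671 μL.

671 μL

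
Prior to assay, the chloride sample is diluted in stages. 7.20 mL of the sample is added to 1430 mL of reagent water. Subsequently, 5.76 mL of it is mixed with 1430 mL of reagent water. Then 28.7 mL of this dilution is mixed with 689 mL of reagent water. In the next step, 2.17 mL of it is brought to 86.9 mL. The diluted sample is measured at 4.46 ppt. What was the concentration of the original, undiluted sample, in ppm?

222 ppm

Overall dilution factor = 199.6 × 249.3 × 25.01 × 40.05 = 4.98 × 10⁷.
Original = 4.46 ppt × 4.98 × 10⁷ = 2.22 × 10⁸ ppt = 222 ppm.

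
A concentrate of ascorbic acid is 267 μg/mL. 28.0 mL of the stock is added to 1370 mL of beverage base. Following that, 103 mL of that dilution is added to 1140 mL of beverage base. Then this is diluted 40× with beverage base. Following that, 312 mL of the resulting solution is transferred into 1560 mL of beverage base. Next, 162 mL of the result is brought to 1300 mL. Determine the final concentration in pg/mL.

230 pg/mL

Overall dilution factor = 49.93 × 12.07 × 40 × 6 × 8.025 = 1.16 × 10⁶.
267 μg/mL / 1.16 × 10⁶ = 2.30 × 10⁻⁴ μg/mL = 230 pg/mL.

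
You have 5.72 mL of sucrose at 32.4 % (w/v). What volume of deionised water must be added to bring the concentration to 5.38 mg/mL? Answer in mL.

5.38 mg/mL = 0.538 % (w/v).
V₂ = C₁V₁/C₂ = 32.4 × 5.72 / 0.538 = 344 mL.
Diluent to add = V₂ − V₁ = 344 − 5.72 = 339 mL.

339 mL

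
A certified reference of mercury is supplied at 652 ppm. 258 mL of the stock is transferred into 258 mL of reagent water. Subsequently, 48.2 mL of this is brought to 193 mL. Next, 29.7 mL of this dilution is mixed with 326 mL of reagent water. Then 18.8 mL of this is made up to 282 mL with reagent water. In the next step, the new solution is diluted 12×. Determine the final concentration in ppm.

0.0378 ppm

Overall dilution factor = 2 × 4.004 × 11.98 × 15 × 12 = 1.73 × 10⁴.
652 ppm / 1.73 × 10⁴ = 0.0378 ppm.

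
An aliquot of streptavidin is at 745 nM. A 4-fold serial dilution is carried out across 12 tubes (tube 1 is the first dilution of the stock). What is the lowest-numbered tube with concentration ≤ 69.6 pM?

Tube n has concentration 745 nM / 4ⁿ.
Need 4ⁿ ≥ 745 nM / 69.6 pM = 1.07 × 10⁴, so n ≥ 6.69.
First such tube: n = 7.

tube 7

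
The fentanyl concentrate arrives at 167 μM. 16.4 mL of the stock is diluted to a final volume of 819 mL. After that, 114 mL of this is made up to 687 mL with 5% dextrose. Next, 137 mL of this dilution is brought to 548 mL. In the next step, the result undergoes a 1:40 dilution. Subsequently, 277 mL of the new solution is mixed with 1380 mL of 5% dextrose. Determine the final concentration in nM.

0.580 nM

Overall dilution factor = 49.94 × 6.026 × 4 × 40 × 5.982 = 2.88 × 10⁵.
167 μM / 2.88 × 10⁵ = 5.80 × 10⁻⁴ μM = 0.580 nM.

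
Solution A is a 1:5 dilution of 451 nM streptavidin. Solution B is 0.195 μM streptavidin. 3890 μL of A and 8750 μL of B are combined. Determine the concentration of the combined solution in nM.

C_A = 451 nM / 5 = 90.2 nM.
C_B = 0.195 μM = 195 nM.
C_mix = (C_A·V_A + C_B·V_B)/(V_A + V_B) = (90.2×3890 + 195×8750) / 12640 = 163 nM.

163 nM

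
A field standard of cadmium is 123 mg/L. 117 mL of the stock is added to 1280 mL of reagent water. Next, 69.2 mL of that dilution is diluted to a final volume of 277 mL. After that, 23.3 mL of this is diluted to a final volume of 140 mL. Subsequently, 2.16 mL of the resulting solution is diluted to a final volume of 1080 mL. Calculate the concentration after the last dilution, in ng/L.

857 ng/L

Overall dilution factor = 11.94 × 4.003 × 6.009 × 500 = 1.44 × 10⁵.
123 mg/L / 1.44 × 10⁵ = 8.57 × 10⁻⁴ mg/L = 857 ng/L.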